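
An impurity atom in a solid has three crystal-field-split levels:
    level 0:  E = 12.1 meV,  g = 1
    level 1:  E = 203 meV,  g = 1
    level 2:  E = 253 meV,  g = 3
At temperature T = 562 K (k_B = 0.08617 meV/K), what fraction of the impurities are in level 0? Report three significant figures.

0.961

k_BT = 0.08617 × 562 K = 48.428 meV.
Eᵢ/kT = 0.24986, 4.1918, 5.2243.
Z = Σ gᵢe^(−Eᵢ/kT) = 1·e^(−0.24986) + 1·e^(−4.1918) + 3·e^(−5.2243) = 0.77891 + 0.015119 + 0.016152 = 0.81018.
P₀ = g₀ e^(−E₀/kT) / Z = 0.77891/0.81018 = 0.961.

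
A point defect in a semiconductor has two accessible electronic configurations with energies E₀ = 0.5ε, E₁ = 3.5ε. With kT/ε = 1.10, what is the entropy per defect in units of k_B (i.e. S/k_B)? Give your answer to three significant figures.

Eᵢ/kT = 0.45455, 3.1818.
Z = Σ e^(−Eᵢ/kT) = e^(−0.45455) + e^(−3.1818) = 0.63473 + 0.041511 = 0.67624.
⟨E⟩ = Σ EᵢPᵢ = 0.68416 ε.
S/k_B = ln Z + ⟨E⟩/kT = ln(0.67624) + 0.68416/1.10 = -0.39121 + 0.62196 = 0.231.

0.231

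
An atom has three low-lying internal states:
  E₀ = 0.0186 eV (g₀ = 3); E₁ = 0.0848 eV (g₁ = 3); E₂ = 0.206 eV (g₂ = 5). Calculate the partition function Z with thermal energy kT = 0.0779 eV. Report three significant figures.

Eᵢ/kT = 0.23877, 1.0886, 2.6444.
Z = Σ gᵢe^(−Eᵢ/kT) = 3·e^(−0.23877) + 3·e^(−1.0886) + 5·e^(−2.6444) = 2.3628 + 1.0101 + 0.35524 = 3.7281.

Z = 3.73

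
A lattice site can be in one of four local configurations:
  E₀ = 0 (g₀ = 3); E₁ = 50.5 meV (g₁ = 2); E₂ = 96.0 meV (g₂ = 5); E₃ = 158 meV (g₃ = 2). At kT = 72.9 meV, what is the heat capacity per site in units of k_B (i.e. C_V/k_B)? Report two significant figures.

0.42

Eᵢ/kT = 0, 0.6927, 1.317, 2.167.
Z = Σ gᵢe^(−Eᵢ/kT) = 3·e^(−0) + 2·e^(−0.6927) + 5·e^(−1.317) + 2·e^(−2.167) = 3.000 + 1.000 + 1.340 + 0.2290 = 5.569.
⟨E⟩ = 38.66 meV, ⟨E²⟩ = 3702 meV².
C_V/k_B = (⟨E²⟩ − ⟨E⟩²)/(kT)² = (3702 − 1495)/5314 = 0.42.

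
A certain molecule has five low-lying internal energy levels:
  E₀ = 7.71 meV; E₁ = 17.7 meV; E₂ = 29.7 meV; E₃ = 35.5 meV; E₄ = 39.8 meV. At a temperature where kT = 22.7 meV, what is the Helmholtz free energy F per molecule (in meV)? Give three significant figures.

Eᵢ/kT = 0.33965, 0.77974, 1.3084, 1.5639, 1.7533.
Z = Σ e^(−Eᵢ/kT) = e^(−0.33965) + e^(−0.77974) + e^(−1.3084) + e^(−1.5639) + e^(−1.7533) = 0.71202 + 0.45853 + 0.27025 + 0.20932 + 0.17320 = 1.8233.
F = −kT ln Z = −22.7 × ln(1.8233) = −22.7 × 0.60065 = -13.6 meV.

-13.6 meV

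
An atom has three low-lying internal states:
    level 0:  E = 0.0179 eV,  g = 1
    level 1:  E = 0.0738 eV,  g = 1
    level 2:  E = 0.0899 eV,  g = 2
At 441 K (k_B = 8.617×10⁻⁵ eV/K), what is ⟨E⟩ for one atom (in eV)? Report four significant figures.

0.04044 eV

k_BT = 8.617×10⁻⁵ × 441 K = 0.0380010 eV.
Eᵢ/kT = 0.471040, 1.94205, 2.36573.
Z = Σ gᵢe^(−Eᵢ/kT) = 1·e^(−0.471040) + 1·e^(−1.94205) + 2·e^(−2.36573) = 0.624353 + 0.143410 + 0.187761 = 0.955524.
⟨E⟩ = Σ Eᵢ gᵢe^(−Eᵢ/kT) / Z = (0.0179·0.624353 + 0.0738·0.143410 + 0.0899·0.187761) / 0.955524 = 0.04044 eV.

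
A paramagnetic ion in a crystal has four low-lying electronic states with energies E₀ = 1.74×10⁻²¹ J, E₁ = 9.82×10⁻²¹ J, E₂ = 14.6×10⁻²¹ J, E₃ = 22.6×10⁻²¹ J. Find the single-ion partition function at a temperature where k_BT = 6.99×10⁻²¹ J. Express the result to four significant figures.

Z = 1.188

Eᵢ/kT = 0.248927, 1.40486, 2.08870, 3.23319.
Z = Σ e^(−Eᵢ/kT) = e^(−0.248927) + e^(−1.40486) + e^(−2.08870) + e^(−3.23319) = 0.779637 + 0.245401 + 0.123848 + 0.0394315 = 1.18832.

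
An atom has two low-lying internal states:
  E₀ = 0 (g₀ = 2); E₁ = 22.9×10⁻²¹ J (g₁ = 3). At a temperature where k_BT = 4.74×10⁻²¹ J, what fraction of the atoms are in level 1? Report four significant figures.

0.01182

Eᵢ/kT = 0, 4.83122.
Z = Σ gᵢe^(−Eᵢ/kT) = 2·e^(−0) + 3·e^(−4.83122) = 2.00000 + 0.0239304 = 2.02393.
P₁ = g₁ e^(−E₁/kT) / Z = 0.0239304/2.02393 = 0.01182.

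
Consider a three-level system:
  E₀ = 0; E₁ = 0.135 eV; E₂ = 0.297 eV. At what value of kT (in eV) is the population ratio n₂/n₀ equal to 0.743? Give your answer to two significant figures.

1.0 eV

n₂/n₀ = exp[−(E₂−E₀)/kT] = 0.743.
⇒ (E₂−E₀)/kT = ln(1/0.743) = ln(1.346) = 0.2971.
kT = 0.297 eV / 0.2971 = 1.0 eV.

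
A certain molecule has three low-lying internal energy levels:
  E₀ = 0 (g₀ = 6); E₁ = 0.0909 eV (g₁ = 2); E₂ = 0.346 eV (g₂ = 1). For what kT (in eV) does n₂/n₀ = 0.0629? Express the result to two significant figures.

n₂/n₀ = (g₂/g₀) exp[−(E₂−E₀)/kT] = 0.0629.
⇒ (E₂−E₀)/kT = ln((1/6)/0.0629) = ln(2.650) = 0.9746.
kT = 0.346 eV / 0.9746 = 0.36 eV.

0.36 eV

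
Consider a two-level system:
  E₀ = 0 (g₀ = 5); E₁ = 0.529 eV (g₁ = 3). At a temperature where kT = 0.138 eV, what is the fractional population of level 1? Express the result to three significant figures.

Eᵢ/kT = 0, 3.8333.
Z = Σ gᵢe^(−Eᵢ/kT) = 5·e^(−0) + 3·e^(−3.8333) = 5.0000 + 0.064914 = 5.0649.
P₁ = g₁ e^(−E₁/kT) / Z = 0.064914/5.0649 = 0.0128.

0.0128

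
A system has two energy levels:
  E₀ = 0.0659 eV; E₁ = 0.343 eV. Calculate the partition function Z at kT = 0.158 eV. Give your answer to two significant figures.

Eᵢ/kT = 0.4171, 2.171.
Z = Σ e^(−Eᵢ/kT) = e^(−0.4171) + e^(−2.171) = 0.6590 + 0.1141 = 0.7731.

Z = 0.77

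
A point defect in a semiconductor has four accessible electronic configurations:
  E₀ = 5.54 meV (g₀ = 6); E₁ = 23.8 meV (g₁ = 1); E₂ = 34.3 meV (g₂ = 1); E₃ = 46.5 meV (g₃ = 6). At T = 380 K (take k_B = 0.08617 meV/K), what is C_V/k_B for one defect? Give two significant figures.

0.26

k_BT = 0.08617 × 380 K = 32.74 meV.
Eᵢ/kT = 0.1692, 0.7269, 1.048, 1.420.
Z = Σ gᵢe^(−Eᵢ/kT) = 6·e^(−0.1692) + 1·e^(−0.7269) + 1·e^(−1.048) + 6·e^(−1.420) = 5.066 + 0.4834 + 0.3506 + 1.450 = 7.350.
⟨E⟩ = 16.19 meV, ⟨E²⟩ = 541.1 meV².
C_V/k_B = (⟨E²⟩ − ⟨E⟩²)/(kT)² = (541.1 − 262.1)/1072 = 0.26.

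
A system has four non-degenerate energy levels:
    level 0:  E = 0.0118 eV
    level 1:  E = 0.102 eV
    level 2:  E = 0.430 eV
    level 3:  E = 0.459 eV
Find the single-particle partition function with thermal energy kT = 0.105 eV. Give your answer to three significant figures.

Z = 1.30

Eᵢ/kT = 0.11238, 0.97143, 4.0952, 4.3714.
Z = Σ e^(−Eᵢ/kT) = e^(−0.11238) + e^(−0.97143) + e^(−4.0952) + e^(−4.3714) = 0.89370 + 0.37854 + 0.016652 + 0.012634 = 1.3015.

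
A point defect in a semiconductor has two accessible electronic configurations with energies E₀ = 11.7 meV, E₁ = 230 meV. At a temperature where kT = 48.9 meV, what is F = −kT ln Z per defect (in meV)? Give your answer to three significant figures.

11.1 meV

Eᵢ/kT = 0.23926, 4.7035.
Z = Σ e^(−Eᵢ/kT) = e^(−0.23926) + e^(−4.7035) = 0.78721 + 0.0090635 = 0.79627.
F = −kT ln Z = −48.9 × ln(0.79627) = −48.9 × -0.22782 = 11.1 meV.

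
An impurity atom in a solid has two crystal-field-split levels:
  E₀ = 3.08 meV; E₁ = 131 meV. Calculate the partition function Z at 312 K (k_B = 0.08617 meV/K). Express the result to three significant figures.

Z = 0.899

k_BT = 0.08617 × 312 K = 26.885 meV.
Eᵢ/kT = 0.11456, 4.8726.
Z = Σ e^(−Eᵢ/kT) = e^(−0.11456) + e^(−4.8726) = 0.89176 + 0.0076534 = 0.89941.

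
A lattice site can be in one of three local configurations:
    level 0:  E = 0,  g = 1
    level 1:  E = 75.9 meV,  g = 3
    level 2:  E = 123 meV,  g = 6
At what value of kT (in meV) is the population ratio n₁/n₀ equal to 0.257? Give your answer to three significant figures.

n₁/n₀ = (g₁/g₀) exp[−(E₁−E₀)/kT] = 0.257.
⇒ (E₁−E₀)/kT = ln((3/1)/0.257) = ln(11.673) = 2.4573.
kT = 75.9 meV / 2.4573 = 30.9 meV.

30.9 meV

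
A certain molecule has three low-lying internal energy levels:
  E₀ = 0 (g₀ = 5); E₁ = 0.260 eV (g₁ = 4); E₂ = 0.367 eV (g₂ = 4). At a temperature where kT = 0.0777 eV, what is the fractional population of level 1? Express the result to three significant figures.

0.0272

Eᵢ/kT = 0, 3.3462, 4.7233.
Z = Σ gᵢe^(−Eᵢ/kT) = 5·e^(−0) + 4·e^(−3.3462) + 4·e^(−4.7233) = 5.0000 + 0.14087 + 0.035543 = 5.1764.
P₁ = g₁ e^(−E₁/kT) / Z = 0.14087/5.1764 = 0.0272.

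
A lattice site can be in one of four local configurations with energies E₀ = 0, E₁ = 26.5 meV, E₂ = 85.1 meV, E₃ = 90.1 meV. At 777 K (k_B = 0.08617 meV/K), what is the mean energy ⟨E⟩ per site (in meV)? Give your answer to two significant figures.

k_BT = 0.08617 × 777 K = 66.95 meV.
Eᵢ/kT = 0, 0.3958, 1.271, 1.346.
Z = Σ e^(−Eᵢ/kT) = e^(−0) + e^(−0.3958) + e^(−1.271) + e^(−1.346) = 1.000 + 0.6731 + 0.2806 + 0.2603 = 2.214.
⟨E⟩ = Σ Eᵢ e^(−Eᵢ/kT) / Z = (0·1.000 + 26.5·0.6731 + 85.1·0.2806 + 90.1·0.2603) / 2.214 = 29 meV.

29 meV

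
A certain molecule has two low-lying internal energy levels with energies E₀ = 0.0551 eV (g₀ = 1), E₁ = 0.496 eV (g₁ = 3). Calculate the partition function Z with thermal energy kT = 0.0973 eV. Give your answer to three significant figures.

Z = 0.586

Eᵢ/kT = 0.56629, 5.0976.
Z = Σ gᵢe^(−Eᵢ/kT) = 1·e^(−0.56629) + 3·e^(−5.0976) = 0.56763 + 0.018334 = 0.58596.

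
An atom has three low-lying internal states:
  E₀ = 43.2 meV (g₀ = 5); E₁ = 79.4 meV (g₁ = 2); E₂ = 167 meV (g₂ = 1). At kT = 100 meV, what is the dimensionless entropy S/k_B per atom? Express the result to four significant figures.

Eᵢ/kT = 0.432000, 0.794000, 1.67000.
Z = Σ gᵢe^(−Eᵢ/kT) = 5·e^(−0.432000) + 2·e^(−0.794000) + 1·e^(−1.67000) = 3.24605 + 0.904066 + 0.188247 = 4.33836.
⟨E⟩ = Σ EᵢPᵢ = 56.1155 meV.
S/k_B = ln Z + ⟨E⟩/kT = ln(4.33836) + 56.1155/100 = 1.46750 + 0.561155 = 2.029.

2.029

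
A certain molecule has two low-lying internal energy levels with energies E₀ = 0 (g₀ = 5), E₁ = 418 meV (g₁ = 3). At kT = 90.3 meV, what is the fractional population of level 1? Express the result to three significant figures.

0.00582

Eᵢ/kT = 0, 4.6290.
Z = Σ gᵢe^(−Eᵢ/kT) = 5·e^(−0) + 3·e^(−4.6290) = 5.0000 + 0.029294 = 5.0293.
P₁ = g₁ e^(−E₁/kT) / Z = 0.029294/5.0293 = 0.00582.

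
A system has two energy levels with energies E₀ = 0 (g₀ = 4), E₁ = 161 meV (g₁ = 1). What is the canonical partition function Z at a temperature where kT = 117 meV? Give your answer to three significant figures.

Eᵢ/kT = 0, 1.3761.
Z = Σ gᵢe^(−Eᵢ/kT) = 4·e^(−0) + 1·e^(−1.3761) = 4.0000 + 0.25256 = 4.2526.

Z = 4.25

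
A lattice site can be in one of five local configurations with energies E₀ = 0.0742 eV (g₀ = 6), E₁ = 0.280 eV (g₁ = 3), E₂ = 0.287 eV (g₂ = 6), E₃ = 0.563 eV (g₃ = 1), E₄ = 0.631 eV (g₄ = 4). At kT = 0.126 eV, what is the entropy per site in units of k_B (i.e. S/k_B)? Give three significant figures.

2.45

Eᵢ/kT = 0.58889, 2.2222, 2.2778, 4.4683, 5.0079.
Z = Σ gᵢe^(−Eᵢ/kT) = 6·e^(−0.58889) + 3·e^(−2.2222) + 6·e^(−2.2778) + 1·e^(−4.4683) + 4·e^(−5.0079) = 3.3297 + 0.32511 + 0.61506 + 0.011467 + 0.026740 = 4.3081.
⟨E⟩ = Σ EᵢPᵢ = 0.12487 eV.
S/k_B = ln Z + ⟨E⟩/kT = ln(4.3081) + 0.12487/0.126 = 1.4605 + 0.99103 = 2.45.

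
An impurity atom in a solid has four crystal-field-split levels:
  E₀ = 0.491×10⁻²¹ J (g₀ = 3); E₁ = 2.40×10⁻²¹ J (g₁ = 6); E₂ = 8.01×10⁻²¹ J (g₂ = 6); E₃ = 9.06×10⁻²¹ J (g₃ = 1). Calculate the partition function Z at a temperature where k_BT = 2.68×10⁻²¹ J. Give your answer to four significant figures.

Z = 5.284

Eᵢ/kT = 0.183209, 0.895522, 2.98881, 3.38060.
Z = Σ gᵢe^(−Eᵢ/kT) = 3·e^(−0.183209) + 6·e^(−0.895522) + 6·e^(−2.98881) + 1·e^(−3.38060) = 2.49778 + 2.45037 + 0.302084 + 0.0340270 = 5.28426.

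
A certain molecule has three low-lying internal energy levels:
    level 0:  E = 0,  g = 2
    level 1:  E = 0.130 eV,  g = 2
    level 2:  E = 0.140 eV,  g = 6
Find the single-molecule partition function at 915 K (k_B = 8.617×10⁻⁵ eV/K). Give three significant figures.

Z = 3.40

k_BT = 8.617×10⁻⁵ × 915 K = 0.078846 eV.
Eᵢ/kT = 0, 1.6488, 1.7756.
Z = Σ gᵢe^(−Eᵢ/kT) = 2·e^(−0) + 2·e^(−1.6488) + 6·e^(−1.7756) = 2.0000 + 0.38456 + 1.0163 = 3.4009.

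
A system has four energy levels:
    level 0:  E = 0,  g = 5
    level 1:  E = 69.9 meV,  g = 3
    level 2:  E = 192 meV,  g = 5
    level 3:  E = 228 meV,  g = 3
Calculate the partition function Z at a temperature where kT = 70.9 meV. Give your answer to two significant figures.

Eᵢ/kT = 0, 0.9859, 2.708, 3.216.
Z = Σ gᵢe^(−Eᵢ/kT) = 5·e^(−0) + 3·e^(−0.9859) + 5·e^(−2.708) + 3·e^(−3.216) = 5.000 + 1.119 + 0.3334 + 0.1203 = 6.573.

Z = 6.6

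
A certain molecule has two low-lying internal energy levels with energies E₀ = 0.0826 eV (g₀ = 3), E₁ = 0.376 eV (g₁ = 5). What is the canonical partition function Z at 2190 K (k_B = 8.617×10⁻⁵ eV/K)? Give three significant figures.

k_BT = 8.617×10⁻⁵ × 2190 K = 0.18871 eV.
Eᵢ/kT = 0.43771, 1.9925.
Z = Σ gᵢe^(−Eᵢ/kT) = 3·e^(−0.43771) + 5·e^(−1.9925) = 1.9365 + 0.68177 = 2.6183.

Z = 2.62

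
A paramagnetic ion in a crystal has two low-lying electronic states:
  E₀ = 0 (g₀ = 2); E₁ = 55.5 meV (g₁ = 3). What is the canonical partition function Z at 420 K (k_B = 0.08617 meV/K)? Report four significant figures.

k_BT = 0.08617 × 420 K = 36.1914 meV.
Eᵢ/kT = 0, 1.53351.
Z = Σ gᵢe^(−Eᵢ/kT) = 2·e^(−0) + 3·e^(−1.53351) = 2.00000 + 0.647331 = 2.64733.

Z = 2.647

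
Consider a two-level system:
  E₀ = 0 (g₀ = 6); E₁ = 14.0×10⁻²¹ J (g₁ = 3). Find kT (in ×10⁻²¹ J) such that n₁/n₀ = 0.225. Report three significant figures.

n₁/n₀ = (g₁/g₀) exp[−(E₁−E₀)/kT] = 0.225.
⇒ (E₁−E₀)/kT = ln((3/6)/0.225) = ln(2.2222) = 0.79850.
kT = 14.0 ×10⁻²¹ J / 0.79850 = 17.5 ×10⁻²¹ J.

17.5 ×10⁻²¹ J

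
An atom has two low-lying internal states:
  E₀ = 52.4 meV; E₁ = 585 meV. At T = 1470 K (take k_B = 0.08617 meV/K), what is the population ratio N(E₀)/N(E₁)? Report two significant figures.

k_BT = 0.08617 × 1470 K = 126.7 meV.
n₀/n₁ = exp[−(E₀−E₁)/kT] = exp(−(-532.6 meV)/(126.7 meV)) = exp(4.204) = 67.

67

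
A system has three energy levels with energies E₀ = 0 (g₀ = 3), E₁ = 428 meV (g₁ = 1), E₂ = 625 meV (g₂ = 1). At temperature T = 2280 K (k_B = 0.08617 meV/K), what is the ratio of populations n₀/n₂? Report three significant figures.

k_BT = 0.08617 × 2280 K = 196.47 meV.
n₀/n₂ = (g₀/g₂) exp[−(E₀−E₂)/kT] = (3/1) × exp(−(-625 meV)/(196.47 meV)) = (3/1) × exp(3.1811) = 72.2.

72.2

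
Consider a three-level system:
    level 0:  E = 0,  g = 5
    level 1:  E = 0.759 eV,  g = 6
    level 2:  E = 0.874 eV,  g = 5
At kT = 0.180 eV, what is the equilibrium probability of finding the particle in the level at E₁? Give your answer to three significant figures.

0.0173

Eᵢ/kT = 0, 4.2167, 4.8556.
Z = Σ gᵢe^(−Eᵢ/kT) = 5·e^(−0) + 6·e^(−4.2167) + 5·e^(−4.8556) = 5.0000 + 0.088483 + 0.038923 = 5.1274.
P₁ = g₁ e^(−E₁/kT) / Z = 0.088483/5.1274 = 0.0173.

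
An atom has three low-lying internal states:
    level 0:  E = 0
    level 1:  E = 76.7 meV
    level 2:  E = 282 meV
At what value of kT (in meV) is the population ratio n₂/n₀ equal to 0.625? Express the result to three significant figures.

600 meV

n₂/n₀ = exp[−(E₂−E₀)/kT] = 0.625.
⇒ (E₂−E₀)/kT = ln(1/0.625) = ln(1.6000) = 0.47000.
kT = 282 meV / 0.47000 = 600 meV.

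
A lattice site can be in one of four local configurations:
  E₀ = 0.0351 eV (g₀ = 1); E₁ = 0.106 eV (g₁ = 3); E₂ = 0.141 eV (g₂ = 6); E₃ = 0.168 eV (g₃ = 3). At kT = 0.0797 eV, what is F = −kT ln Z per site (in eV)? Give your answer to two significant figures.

-0.083 eV

Eᵢ/kT = 0.4404, 1.330, 1.769, 2.108.
Z = Σ gᵢe^(−Eᵢ/kT) = 1·e^(−0.4404) + 3·e^(−1.330) + 6·e^(−1.769) + 3·e^(−2.108) = 0.6438 + 0.7934 + 1.023 + 0.3644 = 2.825.
F = −kT ln Z = −0.0797 × ln(2.825) = −0.0797 × 1.039 = -0.083 eV.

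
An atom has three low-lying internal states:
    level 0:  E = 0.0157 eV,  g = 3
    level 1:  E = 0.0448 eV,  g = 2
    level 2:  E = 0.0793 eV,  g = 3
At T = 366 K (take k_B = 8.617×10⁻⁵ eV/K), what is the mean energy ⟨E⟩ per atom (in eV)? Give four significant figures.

k_BT = 8.617×10⁻⁵ × 366 K = 0.0315382 eV.
Eᵢ/kT = 0.497809, 1.42050, 2.51441.
Z = Σ gᵢe^(−Eᵢ/kT) = 3·e^(−0.497809) + 2·e^(−1.42050) + 3·e^(−2.51441) = 1.82358 + 0.483186 + 0.242732 = 2.54950.
⟨E⟩ = Σ Eᵢ gᵢe^(−Eᵢ/kT) / Z = (0.0157·1.82358 + 0.0448·0.483186 + 0.0793·0.242732) / 2.54950 = 0.02727 eV.

0.02727 eV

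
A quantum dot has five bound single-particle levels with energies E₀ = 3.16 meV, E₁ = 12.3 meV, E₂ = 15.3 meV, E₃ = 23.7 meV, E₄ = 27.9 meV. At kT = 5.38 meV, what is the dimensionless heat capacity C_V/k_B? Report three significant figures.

0.945

Eᵢ/kT = 0.58736, 2.2862, 2.8439, 4.4052, 5.1859.
Z = Σ e^(−Eᵢ/kT) = e^(−0.58736) + e^(−2.2862) + e^(−2.8439) + e^(−4.4052) + e^(−5.1859) = 0.55579 + 0.10165 + 0.058198 + 0.012214 + 0.0055949 = 0.73345.
⟨E⟩ = 5.9208 meV, ⟨E²⟩ = 62.401 meV².
C_V/k_B = (⟨E²⟩ − ⟨E⟩²)/(kT)² = (62.401 − 35.056)/28.944 = 0.945.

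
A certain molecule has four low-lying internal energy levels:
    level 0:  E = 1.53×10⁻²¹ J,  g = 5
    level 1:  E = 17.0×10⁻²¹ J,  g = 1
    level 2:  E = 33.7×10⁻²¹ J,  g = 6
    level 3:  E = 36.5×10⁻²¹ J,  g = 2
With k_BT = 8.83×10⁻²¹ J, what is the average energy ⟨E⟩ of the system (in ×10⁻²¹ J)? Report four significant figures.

3.219 ×10⁻²¹ J

Eᵢ/kT = 0.173273, 1.92525, 3.81653, 4.13364.
Z = Σ gᵢe^(−Eᵢ/kT) = 5·e^(−0.173273) + 1·e^(−1.92525) + 6·e^(−3.81653) + 2·e^(−4.13364) = 4.20454 + 0.145839 + 0.132024 + 0.0320489 = 4.51445.
⟨E⟩ = Σ Eᵢ gᵢe^(−Eᵢ/kT) / Z = (1.53·4.20454 + 17.0·0.145839 + 33.7·0.132024 + 36.5·0.0320489) / 4.51445 = 3.219 ×10⁻²¹ J.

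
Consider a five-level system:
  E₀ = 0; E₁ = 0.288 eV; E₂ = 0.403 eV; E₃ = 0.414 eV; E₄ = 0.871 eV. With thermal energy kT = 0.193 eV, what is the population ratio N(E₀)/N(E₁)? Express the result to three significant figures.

n₀/n₁ = exp[−(E₀−E₁)/kT] = exp(−(-0.288 eV)/(0.193 eV)) = exp(1.4922) = 4.45.

4.45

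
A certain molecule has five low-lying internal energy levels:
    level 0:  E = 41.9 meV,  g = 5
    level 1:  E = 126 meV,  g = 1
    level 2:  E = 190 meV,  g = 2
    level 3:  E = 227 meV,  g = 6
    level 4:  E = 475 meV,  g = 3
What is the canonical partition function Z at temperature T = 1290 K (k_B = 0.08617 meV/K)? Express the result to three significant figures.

Z = 4.93

k_BT = 0.08617 × 1290 K = 111.16 meV.
Eᵢ/kT = 0.37693, 1.1335, 1.7092, 2.0421, 4.2731.
Z = Σ gᵢe^(−Eᵢ/kT) = 5·e^(−0.37693) + 1·e^(−1.1335) + 2·e^(−1.7092) + 6·e^(−2.0421) + 3·e^(−4.2731) = 3.4298 + 0.32190 + 0.36202 + 0.77854 + 0.041816 = 4.9341.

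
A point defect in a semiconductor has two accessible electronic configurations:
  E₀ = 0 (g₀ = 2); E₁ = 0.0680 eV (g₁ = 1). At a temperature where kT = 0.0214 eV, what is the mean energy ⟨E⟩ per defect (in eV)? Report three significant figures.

0.00139 eV

Eᵢ/kT = 0, 3.1776.
Z = Σ gᵢe^(−Eᵢ/kT) = 2·e^(−0) + 1·e^(−3.1776) = 2.0000 + 0.041686 = 2.0417.
⟨E⟩ = Σ Eᵢ gᵢe^(−Eᵢ/kT) / Z = (0·2.0000 + 0.0680·0.041686) / 2.0417 = 0.00139 eV.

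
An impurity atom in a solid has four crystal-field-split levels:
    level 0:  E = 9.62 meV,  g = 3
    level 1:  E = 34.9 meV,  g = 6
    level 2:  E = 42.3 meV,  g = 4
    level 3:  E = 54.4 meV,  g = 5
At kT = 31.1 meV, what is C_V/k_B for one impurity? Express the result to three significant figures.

0.279

Eᵢ/kT = 0.30932, 1.1222, 1.3601, 1.7492.
Z = Σ gᵢe^(−Eᵢ/kT) = 3·e^(−0.30932) + 6·e^(−1.1222) + 4·e^(−1.3601) + 5·e^(−1.7492) = 2.2018 + 1.9534 + 1.0265 + 0.86957 = 6.0513.
⟨E⟩ = 29.759 meV, ⟨E²⟩ = 1155.6 meV².
C_V/k_B = (⟨E²⟩ − ⟨E⟩²)/(kT)² = (1155.6 − 885.60)/967.21 = 0.279.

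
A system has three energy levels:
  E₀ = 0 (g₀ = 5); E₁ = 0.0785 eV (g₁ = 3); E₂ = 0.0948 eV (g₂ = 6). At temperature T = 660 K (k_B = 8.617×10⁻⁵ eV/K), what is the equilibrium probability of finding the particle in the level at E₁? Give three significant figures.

0.110

k_BT = 8.617×10⁻⁵ × 660 K = 0.056872 eV.
Eᵢ/kT = 0, 1.3803, 1.6669.
Z = Σ gᵢe^(−Eᵢ/kT) = 5·e^(−0) + 3·e^(−1.3803) + 6·e^(−1.6669) = 5.0000 + 0.75451 + 1.1330 = 6.8875.
P₁ = g₁ e^(−E₁/kT) / Z = 0.75451/6.8875 = 0.110.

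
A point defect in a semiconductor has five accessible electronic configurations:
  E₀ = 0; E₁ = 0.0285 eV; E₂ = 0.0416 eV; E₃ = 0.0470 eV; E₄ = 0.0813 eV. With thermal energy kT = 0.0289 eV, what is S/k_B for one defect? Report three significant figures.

Eᵢ/kT = 0, 0.98616, 1.4394, 1.6263, 2.8131.
Z = Σ e^(−Eᵢ/kT) = e^(−0) + e^(−0.98616) + e^(−1.4394) + e^(−1.6263) + e^(−2.8131) = 1.0000 + 0.37301 + 0.23707 + 0.19666 + 0.060019 = 1.8668.
⟨E⟩ = Σ EᵢPᵢ = 0.018543 eV.
S/k_B = ln Z + ⟨E⟩/kT = ln(1.8668) + 0.018543/0.0289 = 0.62423 + 0.64163 = 1.27.

1.27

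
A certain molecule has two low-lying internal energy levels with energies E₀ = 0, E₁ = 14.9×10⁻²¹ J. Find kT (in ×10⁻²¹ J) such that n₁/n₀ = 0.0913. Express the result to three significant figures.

n₁/n₀ = exp[−(E₁−E₀)/kT] = 0.0913.
⇒ (E₁−E₀)/kT = ln(1/0.0913) = ln(10.953) = 2.3936.
kT = 14.9 ×10⁻²¹ J / 2.3936 = 6.22 ×10⁻²¹ J.

6.22 ×10⁻²¹ J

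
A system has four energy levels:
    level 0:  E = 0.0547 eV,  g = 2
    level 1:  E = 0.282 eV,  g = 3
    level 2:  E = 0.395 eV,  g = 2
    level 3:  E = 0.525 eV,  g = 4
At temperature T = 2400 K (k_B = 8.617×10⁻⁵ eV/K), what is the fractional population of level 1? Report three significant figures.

0.263

k_BT = 8.617×10⁻⁵ × 2400 K = 0.20681 eV.
Eᵢ/kT = 0.26449, 1.3636, 1.9100, 2.5386.
Z = Σ gᵢe^(−Eᵢ/kT) = 2·e^(−0.26449) + 3·e^(−1.3636) + 2·e^(−1.9100) + 4·e^(−2.5386) = 1.5352 + 0.76722 + 0.29616 + 0.31591 = 2.9145.
P₁ = g₁ e^(−E₁/kT) / Z = 0.76722/2.9145 = 0.263.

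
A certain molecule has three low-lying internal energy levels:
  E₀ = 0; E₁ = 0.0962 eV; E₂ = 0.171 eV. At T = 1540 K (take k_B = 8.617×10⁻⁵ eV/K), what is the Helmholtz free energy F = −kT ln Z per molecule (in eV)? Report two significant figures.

-0.075 eV

k_BT = 8.617×10⁻⁵ × 1540 K = 0.1327 eV.
Eᵢ/kT = 0, 0.7249, 1.289.
Z = Σ e^(−Eᵢ/kT) = e^(−0) + e^(−0.7249) + e^(−1.289) = 1.000 + 0.4844 + 0.2755 = 1.760.
F = −kT ln Z = −0.1327 × ln(1.760) = −0.1327 × 0.5653 = -0.075 eV.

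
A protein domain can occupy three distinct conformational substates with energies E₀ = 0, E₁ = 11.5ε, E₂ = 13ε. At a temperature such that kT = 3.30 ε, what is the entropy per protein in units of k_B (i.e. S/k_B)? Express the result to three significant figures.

0.224

Eᵢ/kT = 0, 3.4848, 3.9394.
Z = Σ e^(−Eᵢ/kT) = e^(−0) + e^(−3.4848) + e^(−3.9394) = 1.0000 + 0.030660 + 0.019460 = 1.0501.
⟨E⟩ = Σ EᵢPᵢ = 0.57668 ε.
S/k_B = ln Z + ⟨E⟩/kT = ln(1.0501) + 0.57668/3.30 = 0.048885 + 0.17475 = 0.224.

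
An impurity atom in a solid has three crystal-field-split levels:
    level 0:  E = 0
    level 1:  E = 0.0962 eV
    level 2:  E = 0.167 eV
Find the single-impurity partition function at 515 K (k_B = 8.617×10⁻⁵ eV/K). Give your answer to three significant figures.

Z = 1.14

k_BT = 8.617×10⁻⁵ × 515 K = 0.044378 eV.
Eᵢ/kT = 0, 2.1677, 3.7631.
Z = Σ e^(−Eᵢ/kT) = e^(−0) + e^(−2.1677) + e^(−3.7631) = 1.0000 + 0.11444 + 0.023212 = 1.1377.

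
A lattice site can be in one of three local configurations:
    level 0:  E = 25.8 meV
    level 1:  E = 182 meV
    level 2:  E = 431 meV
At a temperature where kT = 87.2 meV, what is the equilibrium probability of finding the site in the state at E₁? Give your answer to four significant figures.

Eᵢ/kT = 0.295872, 2.08716, 4.94266.
Z = Σ e^(−Eᵢ/kT) = e^(−0.295872) + e^(−2.08716) + e^(−4.94266) = 0.743883 + 0.124039 + 0.00713559 = 0.875058.
P₁ = e^(−E₁/kT) / Z = 0.124039/0.875058 = 0.1417.

0.1417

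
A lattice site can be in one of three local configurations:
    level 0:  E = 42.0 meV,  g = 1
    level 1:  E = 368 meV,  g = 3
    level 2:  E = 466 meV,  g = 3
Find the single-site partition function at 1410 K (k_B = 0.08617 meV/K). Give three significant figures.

k_BT = 0.08617 × 1410 K = 121.50 meV.
Eᵢ/kT = 0.34568, 3.0288, 3.8354.
Z = Σ gᵢe^(−Eᵢ/kT) = 1·e^(−0.34568) + 3·e^(−3.0288) + 3·e^(−3.8354) = 0.70774 + 0.14512 + 0.064778 = 0.91764.

Z = 0.918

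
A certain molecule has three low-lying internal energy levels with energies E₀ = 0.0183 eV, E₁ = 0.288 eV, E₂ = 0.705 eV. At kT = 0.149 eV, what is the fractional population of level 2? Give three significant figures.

0.00849

Eᵢ/kT = 0.12282, 1.9329, 4.7315.
Z = Σ e^(−Eᵢ/kT) = e^(−0.12282) + e^(−1.9329) + e^(−4.7315) = 0.88442 + 0.14473 + 0.0088132 = 1.0380.
P₂ = e^(−E₂/kT) / Z = 0.0088132/1.0380 = 0.00849.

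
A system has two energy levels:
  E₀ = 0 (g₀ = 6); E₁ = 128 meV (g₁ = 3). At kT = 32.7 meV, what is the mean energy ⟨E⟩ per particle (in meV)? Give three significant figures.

Eᵢ/kT = 0, 3.9144.
Z = Σ gᵢe^(−Eᵢ/kT) = 6·e^(−0) + 3·e^(−3.9144) = 6.0000 + 0.059858 = 6.0599.
⟨E⟩ = Σ Eᵢ gᵢe^(−Eᵢ/kT) / Z = (0·6.0000 + 128·0.059858) / 6.0599 = 1.26 meV.

1.26 meV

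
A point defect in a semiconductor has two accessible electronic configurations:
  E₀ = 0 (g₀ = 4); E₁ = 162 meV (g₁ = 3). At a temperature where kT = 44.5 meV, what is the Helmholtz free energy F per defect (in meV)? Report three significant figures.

-62.6 meV

Eᵢ/kT = 0, 3.6404.
Z = Σ gᵢe^(−Eᵢ/kT) = 4·e^(−0) + 3·e^(−3.6404) = 4.0000 + 0.078726 = 4.0787.
F = −kT ln Z = −44.5 × ln(4.0787) = −44.5 × 1.4058 = -62.6 meV.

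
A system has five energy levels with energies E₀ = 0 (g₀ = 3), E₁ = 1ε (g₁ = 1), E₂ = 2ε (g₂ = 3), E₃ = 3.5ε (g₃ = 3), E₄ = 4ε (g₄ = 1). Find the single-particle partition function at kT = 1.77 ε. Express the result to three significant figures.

Z = 5.06

Eᵢ/kT = 0, 0.56497, 1.1299, 1.9774, 2.2599.
Z = Σ gᵢe^(−Eᵢ/kT) = 3·e^(−0) + 1·e^(−0.56497) + 3·e^(−1.1299) + 3·e^(−1.9774) + 1·e^(−2.2599) = 3.0000 + 0.56838 + 0.96920 + 0.41529 + 0.10436 = 5.0572.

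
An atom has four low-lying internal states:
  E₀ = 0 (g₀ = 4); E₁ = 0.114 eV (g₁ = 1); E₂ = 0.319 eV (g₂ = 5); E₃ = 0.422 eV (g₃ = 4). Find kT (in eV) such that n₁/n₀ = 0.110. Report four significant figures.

0.1389 eV

n₁/n₀ = (g₁/g₀) exp[−(E₁−E₀)/kT] = 0.110.
⇒ (E₁−E₀)/kT = ln((1/4)/0.110) = ln(2.27273) = 0.820982.
kT = 0.114 eV / 0.820982 = 0.1389 eV.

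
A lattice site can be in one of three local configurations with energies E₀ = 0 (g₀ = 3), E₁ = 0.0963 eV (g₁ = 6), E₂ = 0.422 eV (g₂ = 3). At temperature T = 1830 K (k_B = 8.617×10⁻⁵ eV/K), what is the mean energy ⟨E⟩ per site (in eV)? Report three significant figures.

0.0620 eV

k_BT = 8.617×10⁻⁵ × 1830 K = 0.15769 eV.
Eᵢ/kT = 0, 0.61069, 2.6761.
Z = Σ gᵢe^(−Eᵢ/kT) = 3·e^(−0) + 6·e^(−0.61069) + 3·e^(−2.6761) = 3.0000 + 3.2579 + 0.20649 = 6.4644.
⟨E⟩ = Σ Eᵢ gᵢe^(−Eᵢ/kT) / Z = (0·3.0000 + 0.0963·3.2579 + 0.422·0.20649) / 6.4644 = 0.0620 eV.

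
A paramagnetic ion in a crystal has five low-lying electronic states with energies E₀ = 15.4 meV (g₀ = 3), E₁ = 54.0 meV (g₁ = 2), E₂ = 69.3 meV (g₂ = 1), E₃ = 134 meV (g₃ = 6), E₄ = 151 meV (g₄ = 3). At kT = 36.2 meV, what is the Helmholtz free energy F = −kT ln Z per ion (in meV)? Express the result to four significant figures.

Eᵢ/kT = 0.425414, 1.49171, 1.91436, 3.70166, 4.17127.
Z = Σ gᵢe^(−Eᵢ/kT) = 3·e^(−0.425414) + 2·e^(−1.49171) + 1·e^(−1.91436) + 6·e^(−3.70166) + 3·e^(−4.17127) = 1.96050 + 0.449975 + 0.147436 + 0.148095 + 0.0462979 = 2.75230.
F = −kT ln Z = −36.2 × ln(2.75230) = −36.2 × 1.01244 = -36.65 meV.

-36.65 meV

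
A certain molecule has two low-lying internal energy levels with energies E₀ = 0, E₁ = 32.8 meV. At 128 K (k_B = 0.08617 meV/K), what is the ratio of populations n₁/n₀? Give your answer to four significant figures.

k_BT = 0.08617 × 128 K = 11.0298 meV.
n₁/n₀ = exp[−(E₁−E₀)/kT] = exp(−(32.8 meV)/(11.0298 meV)) = exp(-2.97376) = 0.05111.

0.05111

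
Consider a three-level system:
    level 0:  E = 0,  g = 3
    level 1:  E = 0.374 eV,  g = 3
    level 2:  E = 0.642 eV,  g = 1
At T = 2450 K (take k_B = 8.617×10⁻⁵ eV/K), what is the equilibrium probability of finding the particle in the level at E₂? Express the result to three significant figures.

0.0134

k_BT = 8.617×10⁻⁵ × 2450 K = 0.21112 eV.
Eᵢ/kT = 0, 1.7715, 3.0409.
Z = Σ gᵢe^(−Eᵢ/kT) = 3·e^(−0) + 3·e^(−1.7715) + 1·e^(−3.0409) = 3.0000 + 0.51023 + 0.047792 = 3.5580.
P₂ = g₂ e^(−E₂/kT) / Z = 0.047792/3.5580 = 0.0134.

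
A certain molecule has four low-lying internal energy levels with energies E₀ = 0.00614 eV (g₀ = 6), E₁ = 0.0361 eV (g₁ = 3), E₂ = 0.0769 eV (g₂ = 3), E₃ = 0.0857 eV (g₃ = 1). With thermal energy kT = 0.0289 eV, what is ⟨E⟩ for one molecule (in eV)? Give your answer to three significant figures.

Eᵢ/kT = 0.21246, 1.2491, 2.6609, 2.9654.
Z = Σ gᵢe^(−Eᵢ/kT) = 6·e^(−0.21246) + 3·e^(−1.2491) + 3·e^(−2.6609) + 1·e^(−2.9654) = 4.8516 + 0.86029 + 0.20966 + 0.051540 = 5.9731.
⟨E⟩ = Σ Eᵢ gᵢe^(−Eᵢ/kT) / Z = (0.00614·4.8516 + 0.0361·0.86029 + 0.0769·0.20966 + 0.0857·0.051540) / 5.9731 = 0.0136 eV.

0.0136 eV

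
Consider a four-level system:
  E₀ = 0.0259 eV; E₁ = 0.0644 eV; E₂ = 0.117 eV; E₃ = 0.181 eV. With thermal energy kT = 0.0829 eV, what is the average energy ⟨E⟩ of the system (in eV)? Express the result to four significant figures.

0.06297 eV

Eᵢ/kT = 0.312425, 0.776840, 1.41134, 2.18335.
Z = Σ e^(−Eᵢ/kT) = e^(−0.312425) + e^(−0.776840) + e^(−1.41134) + e^(−2.18335) = 0.731671 + 0.459857 + 0.243816 + 0.112663 = 1.54801.
⟨E⟩ = Σ Eᵢ e^(−Eᵢ/kT) / Z = (0.0259·0.731671 + 0.0644·0.459857 + 0.117·0.243816 + 0.181·0.112663) / 1.54801 = 0.06297 eV.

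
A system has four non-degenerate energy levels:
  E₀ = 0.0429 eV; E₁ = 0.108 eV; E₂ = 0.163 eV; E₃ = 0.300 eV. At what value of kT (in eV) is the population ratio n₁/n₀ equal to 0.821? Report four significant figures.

n₁/n₀ = exp[−(E₁−E₀)/kT] = 0.821.
⇒ (E₁−E₀)/kT = ln(1/0.821) = ln(1.21803) = 0.197235.
kT = 0.0651 eV / 0.197235 = 0.3301 eV.

0.3301 eV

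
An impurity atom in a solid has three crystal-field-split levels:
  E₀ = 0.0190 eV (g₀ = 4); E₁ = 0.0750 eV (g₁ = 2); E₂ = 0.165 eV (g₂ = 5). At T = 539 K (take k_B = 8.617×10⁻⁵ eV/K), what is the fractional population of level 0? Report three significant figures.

k_BT = 8.617×10⁻⁵ × 539 K = 0.046446 eV.
Eᵢ/kT = 0.40908, 1.6148, 3.5525.
Z = Σ gᵢe^(−Eᵢ/kT) = 4·e^(−0.40908) + 2·e^(−1.6148) + 5·e^(−3.5525) = 2.6570 + 0.39786 + 0.14326 = 3.1981.
P₀ = g₀ e^(−E₀/kT) / Z = 2.6570/3.1981 = 0.831.

0.831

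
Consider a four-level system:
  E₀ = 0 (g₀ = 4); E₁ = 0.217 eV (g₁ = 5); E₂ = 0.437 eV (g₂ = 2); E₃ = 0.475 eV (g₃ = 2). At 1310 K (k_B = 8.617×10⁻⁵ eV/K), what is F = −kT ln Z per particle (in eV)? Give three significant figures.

k_BT = 8.617×10⁻⁵ × 1310 K = 0.11288 eV.
Eᵢ/kT = 0, 1.9224, 3.8714, 4.2080.
Z = Σ gᵢe^(−Eᵢ/kT) = 4·e^(−0) + 5·e^(−1.9224) + 2·e^(−3.8714) + 2·e^(−4.2080) = 4.0000 + 0.73128 + 0.041658 + 0.029752 = 4.8027.
F = −kT ln Z = −0.11288 × ln(4.8027) = −0.11288 × 1.5692 = -0.177 eV.

-0.177 eV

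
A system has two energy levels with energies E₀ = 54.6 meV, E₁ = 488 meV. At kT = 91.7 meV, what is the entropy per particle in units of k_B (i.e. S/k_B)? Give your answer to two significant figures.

0.050

Eᵢ/kT = 0.5954, 5.322.
Z = Σ e^(−Eᵢ/kT) = e^(−0.5954) + e^(−5.322) = 0.5513 + 0.004883 = 0.5562.
⟨E⟩ = Σ EᵢPᵢ = 58.40 meV.
S/k_B = ln Z + ⟨E⟩/kT = ln(0.5562) + 58.40/91.7 = -0.5866 + 0.6369 = 0.050.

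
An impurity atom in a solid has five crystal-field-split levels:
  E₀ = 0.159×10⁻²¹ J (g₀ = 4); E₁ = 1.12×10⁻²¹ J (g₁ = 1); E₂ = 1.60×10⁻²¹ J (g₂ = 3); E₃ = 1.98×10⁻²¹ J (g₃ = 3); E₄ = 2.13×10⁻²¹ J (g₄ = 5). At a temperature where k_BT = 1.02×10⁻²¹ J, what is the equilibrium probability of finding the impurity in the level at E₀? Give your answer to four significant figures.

Eᵢ/kT = 0.155882, 1.09804, 1.56863, 1.94118, 2.08824.
Z = Σ gᵢe^(−Eᵢ/kT) = 4·e^(−0.155882) + 1·e^(−1.09804) + 3·e^(−1.56863) + 3·e^(−1.94118) + 5·e^(−2.08824) = 3.42264 + 0.333524 + 0.624991 + 0.430603 + 0.619525 = 5.43128.
P₀ = g₀ e^(−E₀/kT) / Z = 3.42264/5.43128 = 0.6302.

0.6302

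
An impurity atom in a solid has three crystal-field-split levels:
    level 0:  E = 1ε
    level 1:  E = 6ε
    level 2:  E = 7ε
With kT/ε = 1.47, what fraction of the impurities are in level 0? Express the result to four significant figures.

Eᵢ/kT = 0.680272, 4.08163, 4.76190.
Z = Σ e^(−Eᵢ/kT) = e^(−0.680272) + e^(−4.08163) + e^(−4.76190) = 0.506479 + 0.0168799 + 0.00854935 = 0.531908.
P₀ = e^(−E₀/kT) / Z = 0.506479/0.531908 = 0.9522.

0.9522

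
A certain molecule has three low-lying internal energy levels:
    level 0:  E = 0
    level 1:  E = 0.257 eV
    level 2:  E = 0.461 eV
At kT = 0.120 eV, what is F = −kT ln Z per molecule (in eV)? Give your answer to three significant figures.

-0.0156 eV

Eᵢ/kT = 0, 2.1417, 3.8417.
Z = Σ e^(−Eᵢ/kT) = e^(−0) + e^(−2.1417) + e^(−3.8417) = 1.0000 + 0.11745 + 0.021457 = 1.1389.
F = −kT ln Z = −0.120 × ln(1.1389) = −0.120 × 0.13006 = -0.0156 eV.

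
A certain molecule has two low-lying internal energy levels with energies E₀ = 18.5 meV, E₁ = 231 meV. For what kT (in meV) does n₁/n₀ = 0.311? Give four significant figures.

181.9 meV

n₁/n₀ = exp[−(E₁−E₀)/kT] = 0.311.
⇒ (E₁−E₀)/kT = ln(1/0.311) = ln(3.21543) = 1.16796.
kT = 212.5 meV / 1.16796 = 181.9 meV.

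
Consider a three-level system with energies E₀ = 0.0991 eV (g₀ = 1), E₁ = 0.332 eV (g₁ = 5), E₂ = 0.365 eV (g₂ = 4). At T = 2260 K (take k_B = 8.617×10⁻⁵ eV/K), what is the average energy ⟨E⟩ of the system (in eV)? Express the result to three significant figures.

k_BT = 8.617×10⁻⁵ × 2260 K = 0.19474 eV.
Eᵢ/kT = 0.50888, 1.7048, 1.8743.
Z = Σ gᵢe^(−Eᵢ/kT) = 1·e^(−0.50888) + 5·e^(−1.7048) + 4·e^(−1.8743) = 0.60117 + 0.90904 + 0.61385 = 2.1241.
⟨E⟩ = Σ Eᵢ gᵢe^(−Eᵢ/kT) / Z = (0.0991·0.60117 + 0.332·0.90904 + 0.365·0.61385) / 2.1241 = 0.276 eV.

0.276 eV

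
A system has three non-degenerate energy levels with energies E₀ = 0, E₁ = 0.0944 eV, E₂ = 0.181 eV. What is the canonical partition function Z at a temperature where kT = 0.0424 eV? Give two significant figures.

Eᵢ/kT = 0, 2.226, 4.269.
Z = Σ e^(−Eᵢ/kT) = e^(−0) + e^(−2.226) + e^(−4.269) = 1.000 + 0.1080 + 0.01400 = 1.122.

Z = 1.1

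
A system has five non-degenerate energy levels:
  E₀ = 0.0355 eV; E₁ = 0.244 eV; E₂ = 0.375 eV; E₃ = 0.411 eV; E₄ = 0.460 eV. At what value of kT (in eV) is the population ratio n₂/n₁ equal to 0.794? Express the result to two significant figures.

n₂/n₁ = exp[−(E₂−E₁)/kT] = 0.794.
⇒ (E₂−E₁)/kT = ln(1/0.794) = ln(1.259) = 0.2303.
kT = 0.131 eV / 0.2303 = 0.57 eV.

0.57 eV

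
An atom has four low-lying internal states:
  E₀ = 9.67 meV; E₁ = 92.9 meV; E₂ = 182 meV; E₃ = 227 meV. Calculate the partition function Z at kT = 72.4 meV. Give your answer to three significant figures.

Z = 1.28

Eᵢ/kT = 0.13356, 1.2831, 2.5138, 3.1354.
Z = Σ e^(−Eᵢ/kT) = e^(−0.13356) + e^(−1.2831) + e^(−2.5138) + e^(−3.1354) = 0.87497 + 0.27718 + 0.080960 + 0.043482 = 1.2766.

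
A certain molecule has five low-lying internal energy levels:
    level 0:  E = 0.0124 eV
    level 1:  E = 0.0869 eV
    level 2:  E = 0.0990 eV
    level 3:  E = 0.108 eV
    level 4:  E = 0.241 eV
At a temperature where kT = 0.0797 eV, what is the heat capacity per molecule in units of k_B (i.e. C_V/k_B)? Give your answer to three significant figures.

Eᵢ/kT = 0.15558, 1.0903, 1.2422, 1.3551, 3.0238.
Z = Σ e^(−Eᵢ/kT) = e^(−0.15558) + e^(−1.0903) + e^(−1.2422) + e^(−1.3551) + e^(−3.0238) = 0.85592 + 0.33612 + 0.28875 + 0.25792 + 0.048616 = 1.7873.
⟨E⟩ = 0.060415 eV, ⟨E²⟩ = 0.0063403 eV².
C_V/k_B = (⟨E²⟩ − ⟨E⟩²)/(kT)² = (0.0063403 − 0.0036500)/0.0063521 = 0.424.

0.424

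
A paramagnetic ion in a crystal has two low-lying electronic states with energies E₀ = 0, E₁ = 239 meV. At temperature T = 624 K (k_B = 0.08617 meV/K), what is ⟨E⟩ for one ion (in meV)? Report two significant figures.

2.8 meV

k_BT = 0.08617 × 624 K = 53.77 meV.
Eᵢ/kT = 0, 4.445.
Z = Σ e^(−Eᵢ/kT) = e^(−0) + e^(−4.445) = 1.000 + 0.01174 = 1.012.
⟨E⟩ = Σ Eᵢ e^(−Eᵢ/kT) / Z = (0·1.000 + 239·0.01174) / 1.012 = 2.8 meV.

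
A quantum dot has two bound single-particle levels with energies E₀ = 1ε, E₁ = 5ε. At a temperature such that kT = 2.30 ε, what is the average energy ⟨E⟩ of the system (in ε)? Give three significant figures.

Eᵢ/kT = 0.43478, 2.1739.
Z = Σ e^(−Eᵢ/kT) = e^(−0.43478) + e^(−2.1739) = 0.64741 + 0.11373 = 0.76114.
⟨E⟩ = Σ Eᵢ e^(−Eᵢ/kT) / Z = (1·0.64741 + 5·0.11373) / 0.76114 = 1.60 ε.

1.60 ε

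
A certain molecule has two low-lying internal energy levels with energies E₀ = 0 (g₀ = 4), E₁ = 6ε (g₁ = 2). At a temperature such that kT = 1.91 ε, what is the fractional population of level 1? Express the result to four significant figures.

Eᵢ/kT = 0, 3.14136.
Z = Σ gᵢe^(−Eᵢ/kT) = 4·e^(−0) + 2·e^(−3.14136) = 4.00000 + 0.0864479 = 4.08645.
P₁ = g₁ e^(−E₁/kT) / Z = 0.0864479/4.08645 = 0.02115.

0.02115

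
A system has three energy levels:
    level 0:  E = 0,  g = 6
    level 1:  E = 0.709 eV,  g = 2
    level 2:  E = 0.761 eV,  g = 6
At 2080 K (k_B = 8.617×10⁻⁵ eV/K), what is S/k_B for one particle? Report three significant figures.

1.90

k_BT = 8.617×10⁻⁵ × 2080 K = 0.17923 eV.
Eᵢ/kT = 0, 3.9558, 4.2459.
Z = Σ gᵢe^(−Eᵢ/kT) = 6·e^(−0) + 2·e^(−3.9558) + 6·e^(−4.2459) = 6.0000 + 0.038287 + 0.085937 = 6.1242.
⟨E⟩ = Σ EᵢPᵢ = 0.015111 eV.
S/k_B = ln Z + ⟨E⟩/kT = ln(6.1242) + 0.015111/0.17923 = 1.8122 + 0.084311 = 1.90.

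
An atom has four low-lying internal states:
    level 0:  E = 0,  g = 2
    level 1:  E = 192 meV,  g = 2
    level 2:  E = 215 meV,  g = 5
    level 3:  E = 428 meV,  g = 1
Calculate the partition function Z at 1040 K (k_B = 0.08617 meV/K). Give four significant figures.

Z = 2.697

k_BT = 0.08617 × 1040 K = 89.6168 meV.
Eᵢ/kT = 0, 2.14246, 2.39910, 4.77589.
Z = Σ gᵢe^(−Eᵢ/kT) = 2·e^(−0) + 2·e^(−2.14246) + 5·e^(−2.39910) + 1·e^(−4.77589) = 2.00000 + 0.234732 + 0.453998 + 0.00843058 = 2.69716.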